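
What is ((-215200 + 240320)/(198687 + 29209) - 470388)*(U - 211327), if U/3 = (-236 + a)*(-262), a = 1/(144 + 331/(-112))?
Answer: 5469055979081837624/450009139 ≈ 1.2153e+10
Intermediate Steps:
a = 112/15797 (a = 1/(144 + 331*(-1/112)) = 1/(144 - 331/112) = 1/(15797/112) = 112/15797 ≈ 0.0070900)
U = 2930192280/15797 (U = 3*((-236 + 112/15797)*(-262)) = 3*(-3727980/15797*(-262)) = 3*(976730760/15797) = 2930192280/15797 ≈ 1.8549e+5)
((-215200 + 240320)/(198687 + 29209) - 470388)*(U - 211327) = ((-215200 + 240320)/(198687 + 29209) - 470388)*(2930192280/15797 - 211327) = (25120/227896 - 470388)*(-408140339/15797) = (25120*(1/227896) - 470388)*(-408140339/15797) = (3140/28487 - 470388)*(-408140339/15797) = -13399939816/28487*(-408140339/15797) = 5469055979081837624/450009139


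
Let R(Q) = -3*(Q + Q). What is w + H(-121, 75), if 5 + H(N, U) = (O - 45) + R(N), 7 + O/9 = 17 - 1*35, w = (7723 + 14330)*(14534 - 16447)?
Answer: -42186938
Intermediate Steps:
R(Q) = -6*Q
w = -42187389 (w = 22053*(-1913) = -42187389)
O = -225 (O = -63 + 9*(17 - 1*35) = -63 + 9*(17 - 35) = -63 + 9*(-18) = -63 - 162 = -225)
H(N, U) = -275 - 6*N (H(N, U) = -5 + ((-225 - 45) - 6*N) = -5 + (-270 - 6*N) = -275 - 6*N)
w + H(-121, 75) = -42187389 + (-275 - 6*(-121)) = -42187389 + (-275 + 726) = -42187389 + 451 = -42186938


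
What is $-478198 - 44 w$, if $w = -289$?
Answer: $-465482$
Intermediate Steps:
$-478198 - 44 w = -478198 - 44 \left(-289\right) = -478198 - -12716 = -478198 + 12716 = -465482$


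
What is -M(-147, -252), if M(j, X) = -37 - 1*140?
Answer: 177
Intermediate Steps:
M(j, X) = -177 (M(j, X) = -37 - 140 = -177)
-M(-147, -252) = -1*(-177) = 177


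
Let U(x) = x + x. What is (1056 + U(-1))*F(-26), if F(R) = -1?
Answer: -1054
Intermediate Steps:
U(x) = 2*x
(1056 + U(-1))*F(-26) = (1056 + 2*(-1))*(-1) = (1056 - 2)*(-1) = 1054*(-1) = -1054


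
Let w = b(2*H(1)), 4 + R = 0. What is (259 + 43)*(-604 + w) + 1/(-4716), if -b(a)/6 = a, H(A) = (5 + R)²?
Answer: -877326913/4716 ≈ -1.8603e+5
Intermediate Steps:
R = -4 (R = -4 + 0 = -4)
H(A) = 1 (H(A) = (5 - 4)² = 1² = 1)
b(a) = -6*a
w = -12 ≈ -12.000
(259 + 43)*(-604 + w) + 1/(-4716) = (259 + 43)*(-604 - 12) + 1/(-4716) = 302*(-616) - 1/4716 = -186032 - 1/4716 = -877326913/4716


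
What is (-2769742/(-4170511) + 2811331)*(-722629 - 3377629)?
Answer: -48074252452444809814/4170511 ≈ -1.1527e+13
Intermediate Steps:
(-2769742/(-4170511) + 2811331)*(-722629 - 3377629) = (-2769742*(-1/4170511) + 2811331)*(-4100258) = (2769742/4170511 + 2811331)*(-4100258) = (11724689629883/4170511)*(-4100258) = -48074252452444809814/4170511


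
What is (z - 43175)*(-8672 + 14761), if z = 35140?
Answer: -48925115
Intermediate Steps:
(z - 43175)*(-8672 + 14761) = (35140 - 43175)*(-8672 + 14761) = -8035*6089 = -48925115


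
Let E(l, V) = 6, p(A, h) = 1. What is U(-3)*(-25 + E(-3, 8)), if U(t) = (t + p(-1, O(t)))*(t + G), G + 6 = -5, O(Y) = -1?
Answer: -532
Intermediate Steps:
G = -11 (G = -6 - 5 = -11)
U(t) = (1 + t)*(-11 + t) (U(t) = (t + 1)*(t - 11) = (1 + t)*(-11 + t))
U(-3)*(-25 + E(-3, 8)) = (-11 + (-3)² - 10*(-3))*(-25 + 6) = (-11 + 9 + 30)*(-19) = 28*(-19) = -532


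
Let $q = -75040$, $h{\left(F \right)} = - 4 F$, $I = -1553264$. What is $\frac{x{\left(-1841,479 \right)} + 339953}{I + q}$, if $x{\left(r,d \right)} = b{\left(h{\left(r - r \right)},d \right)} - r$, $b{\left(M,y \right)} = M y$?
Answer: $- \frac{170897}{814152} \approx -0.20991$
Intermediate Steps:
$x{\left(r,d \right)} = - r$ ($x{\left(r,d \right)} = - 4 \left(r - r\right) d - r = \left(-4\right) 0 d - r = 0 d - r = 0 - r = - r$)
$\frac{x{\left(-1841,479 \right)} + 339953}{I + q} = \frac{\left(-1\right) \left(-1841\right) + 339953}{-1553264 - 75040} = \frac{1841 + 339953}{-1628304} = 341794 \left(- \frac{1}{1628304}\right) = - \frac{170897}{814152}$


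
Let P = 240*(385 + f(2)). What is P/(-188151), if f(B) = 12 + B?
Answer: -31920/62717 ≈ -0.50895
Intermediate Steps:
P = 95760 (P = 240*(385 + (12 + 2)) = 240*(385 + 14) = 240*399 = 95760)
P/(-188151) = 95760/(-188151) = 95760*(-1/188151) = -31920/62717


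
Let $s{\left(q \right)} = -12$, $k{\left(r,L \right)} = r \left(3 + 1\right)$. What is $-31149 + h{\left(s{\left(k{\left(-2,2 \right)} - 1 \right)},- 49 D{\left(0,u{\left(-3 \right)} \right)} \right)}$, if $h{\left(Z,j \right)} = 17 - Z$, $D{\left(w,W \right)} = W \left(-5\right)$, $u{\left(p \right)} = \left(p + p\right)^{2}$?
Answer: $-31120$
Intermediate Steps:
$k{\left(r,L \right)} = 4 r$ ($k{\left(r,L \right)} = r 4 = 4 r$)
$u{\left(p \right)} = 4 p^{2}$ ($u{\left(p \right)} = \left(2 p\right)^{2} = 4 p^{2}$)
$D{\left(w,W \right)} = - 5 W$
$-31149 + h{\left(s{\left(k{\left(-2,2 \right)} - 1 \right)},- 49 D{\left(0,u{\left(-3 \right)} \right)} \right)} = -31149 + \left(17 - -12\right) = -31149 + \left(17 + 12\right) = -31149 + 29 = -31120$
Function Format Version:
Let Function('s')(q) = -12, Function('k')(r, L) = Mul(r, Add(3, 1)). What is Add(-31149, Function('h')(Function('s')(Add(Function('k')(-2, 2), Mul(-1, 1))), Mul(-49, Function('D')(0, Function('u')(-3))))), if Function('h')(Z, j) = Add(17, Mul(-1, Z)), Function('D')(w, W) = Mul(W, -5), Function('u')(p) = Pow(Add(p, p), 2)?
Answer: -31120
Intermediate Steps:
Function('k')(r, L) = Mul(4, r) (Function('k')(r, L) = Mul(r, 4) = Mul(4, r))
Function('u')(p) = Mul(4, Pow(p, 2)) (Function('u')(p) = Pow(Mul(2, p), 2) = Mul(4, Pow(p, 2)))
Function('D')(w, W) = Mul(-5, W)
Add(-31149, Function('h')(Function('s')(Add(Function('k')(-2, 2), Mul(-1, 1))), Mul(-49, Function('D')(0, Function('u')(-3))))) = Add(-31149, Add(17, Mul(-1, -12))) = Add(-31149, Add(17, 12)) = Add(-31149, 29) = -31120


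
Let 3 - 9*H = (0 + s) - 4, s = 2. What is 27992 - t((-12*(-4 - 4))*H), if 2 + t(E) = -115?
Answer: 28109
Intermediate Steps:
H = 5/9 (H = ⅓ - ((0 + 2) - 4)/9 = ⅓ - (2 - 4)/9 = ⅓ - ⅑*(-2) = ⅓ + 2/9 = 5/9 ≈ 0.55556)
t(E) = -117 (t(E) = -2 - 115 = -117)
27992 - t((-12*(-4 - 4))*H) = 27992 - 1*(-117) = 27992 + 117 = 28109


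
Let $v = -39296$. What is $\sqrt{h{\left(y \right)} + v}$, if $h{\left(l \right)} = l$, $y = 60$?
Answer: $2 i \sqrt{9809} \approx 198.08 i$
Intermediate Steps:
$\sqrt{h{\left(y \right)} + v} = \sqrt{60 - 39296} = \sqrt{-39236} = 2 i \sqrt{9809}$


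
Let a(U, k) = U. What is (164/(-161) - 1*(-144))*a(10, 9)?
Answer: 230200/161 ≈ 1429.8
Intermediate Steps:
(164/(-161) - 1*(-144))*a(10, 9) = (164/(-161) - 1*(-144))*10 = (164*(-1/161) + 144)*10 = (-164/161 + 144)*10 = (23020/161)*10 = 230200/161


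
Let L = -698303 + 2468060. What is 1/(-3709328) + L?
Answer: 6564609193295/3709328 ≈ 1.7698e+6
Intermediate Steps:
L = 1769757
1/(-3709328) + L = 1/(-3709328) + 1769757 = -1/3709328 + 1769757 = 6564609193295/3709328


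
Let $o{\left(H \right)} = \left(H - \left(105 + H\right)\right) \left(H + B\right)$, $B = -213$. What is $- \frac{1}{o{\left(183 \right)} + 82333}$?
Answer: $- \frac{1}{85483} \approx -1.1698 \cdot 10^{-5}$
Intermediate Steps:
$o{\left(H \right)} = 22365 - 105 H$ ($o{\left(H \right)} = \left(H - \left(105 + H\right)\right) \left(H - 213\right) = - 105 \left(-213 + H\right) = 22365 - 105 H$)
$- \frac{1}{o{\left(183 \right)} + 82333} = - \frac{1}{\left(22365 - 19215\right) + 82333} = - \frac{1}{3150 + 82333} = - \frac{1}{85483}$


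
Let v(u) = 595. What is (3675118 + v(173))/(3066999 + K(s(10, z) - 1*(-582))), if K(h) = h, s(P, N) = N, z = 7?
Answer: 3675713/3067588 ≈ 1.1982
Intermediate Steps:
(3675118 + v(173))/(3066999 + K(s(10, z) - 1*(-582))) = (3675118 + 595)/(3066999 + (7 - 1*(-582))) = 3675713/(3066999 + (7 + 582)) = 3675713/(3066999 + 589) = 3675713/3067588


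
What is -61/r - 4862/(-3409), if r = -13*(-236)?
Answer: 14708667/10458812 ≈ 1.4063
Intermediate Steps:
r = 3068
-61/r - 4862/(-3409) = -61/3068 - 4862/(-3409) = -61*1/3068 - 4862*(-1/3409) = -61/3068 + 4862/3409 = 14708667/10458812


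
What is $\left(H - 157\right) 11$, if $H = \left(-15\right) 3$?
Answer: $-2222$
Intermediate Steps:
$H = -45$
$\left(H - 157\right) 11 = \left(-45 - 157\right) 11 = \left(-202\right) 11 = -2222$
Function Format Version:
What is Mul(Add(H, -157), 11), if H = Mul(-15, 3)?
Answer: -2222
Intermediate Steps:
H = -45
Mul(Add(H, -157), 11) = Mul(Add(-45, -157), 11) = Mul(-202, 11) = -2222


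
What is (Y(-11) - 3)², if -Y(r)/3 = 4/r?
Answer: 441/121 ≈ 3.6446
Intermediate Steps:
Y(r) = -12/r
(Y(-11) - 3)² = (-12/(-11) - 3)² = (-12*(-1/11) - 3)² = (12/11 - 3)² = (-21/11)² = 441/121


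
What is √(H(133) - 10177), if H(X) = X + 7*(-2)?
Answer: I*√10058 ≈ 100.29*I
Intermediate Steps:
H(X) = -14 + X (H(X) = X - 14 = -14 + X)
√(H(133) - 10177) = √((-14 + 133) - 10177) = √(119 - 10177) = √(-10058) = I*√10058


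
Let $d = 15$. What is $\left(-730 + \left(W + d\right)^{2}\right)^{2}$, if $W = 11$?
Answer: $2916$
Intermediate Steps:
$\left(-730 + \left(W + d\right)^{2}\right)^{2} = \left(-730 + \left(11 + 15\right)^{2}\right)^{2} = \left(-730 + 26^{2}\right)^{2} = \left(-730 + 676\right)^{2} = \left(-54\right)^{2} = 2916$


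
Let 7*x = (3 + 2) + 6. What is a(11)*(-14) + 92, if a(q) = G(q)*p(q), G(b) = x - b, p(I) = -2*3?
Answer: -700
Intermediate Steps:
x = 11/7 (x = ((3 + 2) + 6)/7 = (5 + 6)/7 = (⅐)*11 = 11/7 ≈ 1.5714)
p(I) = -6
G(b) = 11/7 - b
a(q) = -66/7 + 6*q (a(q) = (11/7 - q)*(-6) = -66/7 + 6*q)
a(11)*(-14) + 92 = (-66/7 + 6*11)*(-14) + 92 = (-66/7 + 66)*(-14) + 92 = (396/7)*(-14) + 92 = -792 + 92 = -700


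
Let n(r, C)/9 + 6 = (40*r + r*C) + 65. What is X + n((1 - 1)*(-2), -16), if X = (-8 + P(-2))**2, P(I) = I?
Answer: 631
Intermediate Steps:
n(r, C) = 531 + 360*r + 9*C*r (n(r, C) = -54 + 9*((40*r + r*C) + 65) = -54 + 9*((40*r + C*r) + 65) = -54 + 9*(65 + 40*r + C*r) = -54 + (585 + 360*r + 9*C*r) = 531 + 360*r + 9*C*r)
X = 100 (X = (-8 - 2)**2 = (-10)**2 = 100)
X + n((1 - 1)*(-2), -16) = 100 + (531 + 360*((1 - 1)*(-2)) + 9*(-16)*((1 - 1)*(-2))) = 100 + (531 + 360*(0*(-2)) + 9*(-16)*(0*(-2))) = 100 + (531 + 360*0 + 9*(-16)*0) = 100 + (531 + 0 + 0) = 100 + 531 = 631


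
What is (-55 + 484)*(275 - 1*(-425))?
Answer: 300300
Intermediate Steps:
(-55 + 484)*(275 - 1*(-425)) = 429*(275 + 425) = 429*700 = 300300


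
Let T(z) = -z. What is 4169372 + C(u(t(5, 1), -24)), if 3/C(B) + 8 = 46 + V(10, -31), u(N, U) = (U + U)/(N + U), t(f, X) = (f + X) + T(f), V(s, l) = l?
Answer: 29185607/7 ≈ 4.1694e+6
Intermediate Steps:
t(f, X) = X (t(f, X) = (f + X) - f = (X + f) - f = X)
u(N, U) = 2*U/(N + U) (u(N, U) = (2*U)/(N + U) = 2*U/(N + U))
C(B) = 3/7 (C(B) = 3/(-8 + (46 - 31)) = 3/(-8 + 15) = 3/7)
4169372 + C(u(t(5, 1), -24)) = 4169372 + 3/7 = 29185607/7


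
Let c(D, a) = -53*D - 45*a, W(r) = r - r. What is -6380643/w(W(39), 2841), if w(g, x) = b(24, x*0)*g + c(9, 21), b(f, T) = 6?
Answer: 2126881/474 ≈ 4487.1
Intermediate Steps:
W(r) = 0
w(g, x) = -1422 + 6*g (w(g, x) = 6*g + (-53*9 - 45*21) = 6*g + (-477 - 945) = 6*g - 1422 = -1422 + 6*g)
-6380643/w(W(39), 2841) = -6380643/(-1422 + 6*0) = -6380643/(-1422 + 0) = -6380643/(-1422) = -6380643*(-1/1422) = 2126881/474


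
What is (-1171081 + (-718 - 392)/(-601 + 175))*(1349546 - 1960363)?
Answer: 50787336004422/71 ≈ 7.1531e+11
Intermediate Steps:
(-1171081 + (-718 - 392)/(-601 + 175))*(1349546 - 1960363) = (-1171081 - 1110/(-426))*(-610817) = (-1171081 - 1/426*(-1110))*(-610817) = (-1171081 + 185/71)*(-610817) = -83146566/71*(-610817) = 50787336004422/71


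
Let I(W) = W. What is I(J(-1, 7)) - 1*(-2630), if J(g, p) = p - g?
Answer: 2638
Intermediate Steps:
I(J(-1, 7)) - 1*(-2630) = (7 - 1*(-1)) - 1*(-2630) = (7 + 1) + 2630 = 8 + 2630 = 2638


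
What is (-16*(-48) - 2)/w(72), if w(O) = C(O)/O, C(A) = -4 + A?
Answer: 13788/17 ≈ 811.06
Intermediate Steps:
w(O) = (-4 + O)/O
(-16*(-48) - 2)/w(72) = (-16*(-48) - 2)/(((-4 + 72)/72)) = (768 - 2)/(((1/72)*68)) = 766/(17/18) = 766*(18/17) = 13788/17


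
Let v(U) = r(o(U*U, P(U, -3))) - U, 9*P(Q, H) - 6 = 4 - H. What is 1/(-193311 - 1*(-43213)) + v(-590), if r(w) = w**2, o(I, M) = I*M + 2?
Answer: 3073782350635893491/12157938 ≈ 2.5282e+11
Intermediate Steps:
P(Q, H) = 10/9 - H/9 (P(Q, H) = 2/3 + (4 - H)/9 = 2/3 + (4/9 - H/9) = 10/9 - H/9)
o(I, M) = 2 + I*M
v(U) = (2 + 13*U**2/9)**2 - U (v(U) = (2 + (U*U)*(10/9 - 1/9*(-3)))**2 - U = (2 + U**2*(10/9 + 1/3))**2 - U = (2 + U**2*(13/9))**2 - U = (2 + 13*U**2/9)**2 - U)
1/(-193311 - 1*(-43213)) + v(-590) = 1/(-193311 - 1*(-43213)) + (-1*(-590) + (18 + 13*(-590)**2)**2/81) = 1/(-193311 + 43213) + (590 + (18 + 13*348100)**2/81) = 1/(-150098) + (590 + (18 + 4525300)**2/81) = -1/150098 + (590 + (1/81)*4525318**2) = -1/150098 + (590 + (1/81)*20478503001124) = -1/150098 + (590 + 20478503001124/81) = -1/150098 + 20478503048914/81 = 3073782350635893491/12157938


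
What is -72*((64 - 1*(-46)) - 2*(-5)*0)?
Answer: -7920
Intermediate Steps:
-72*((64 - 1*(-46)) - 2*(-5)*0) = -72*((64 + 46) + 10*0) = -72*(110 + 0) = -72*110 = -7920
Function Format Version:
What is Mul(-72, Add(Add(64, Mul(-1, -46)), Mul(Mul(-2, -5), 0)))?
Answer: -7920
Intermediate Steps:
Mul(-72, Add(Add(64, Mul(-1, -46)), Mul(Mul(-2, -5), 0))) = Mul(-72, Add(Add(64, 46), Mul(10, 0))) = Mul(-72, Add(110, 0)) = Mul(-72, 110) = -7920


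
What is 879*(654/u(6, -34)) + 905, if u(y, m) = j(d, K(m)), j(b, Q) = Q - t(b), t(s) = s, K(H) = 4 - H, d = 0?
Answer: 304628/19 ≈ 16033.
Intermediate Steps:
j(b, Q) = Q - b
u(y, m) = 4 - m (u(y, m) = (4 - m) - 1*0 = (4 - m) + 0 = 4 - m)
879*(654/u(6, -34)) + 905 = 879*(654/(4 - 1*(-34))) + 905 = 879*(654/(4 + 34)) + 905 = 879*(654/38) + 905 = 879*(654*(1/38)) + 905 = 879*(327/19) + 905 = 287433/19 + 905 = 304628/19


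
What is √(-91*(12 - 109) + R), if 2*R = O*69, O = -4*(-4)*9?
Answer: √13795 ≈ 117.45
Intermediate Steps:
O = 144 (O = 16*9 = 144)
R = 4968 (R = (144*69)/2 = (½)*9936 = 4968)
√(-91*(12 - 109) + R) = √(-91*(12 - 109) + 4968) = √(-91*(-97) + 4968) = √(8827 + 4968) = √13795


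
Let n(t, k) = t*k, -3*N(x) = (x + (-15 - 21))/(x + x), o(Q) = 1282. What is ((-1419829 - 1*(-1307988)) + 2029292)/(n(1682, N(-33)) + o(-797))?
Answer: 63275883/22963 ≈ 2755.6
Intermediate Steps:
N(x) = -(-36 + x)/(6*x) (N(x) = -(x + (-15 - 21))/(3*(x + x)) = -(x - 36)/(3*(2*x)) = -(-36 + x)*1/(2*x)/3 = -(-36 + x)/(6*x))
n(t, k) = k*t
((-1419829 - 1*(-1307988)) + 2029292)/(n(1682, N(-33)) + o(-797)) = ((-1419829 - 1*(-1307988)) + 2029292)/(((⅙)*(36 - 1*(-33))/(-33))*1682 + 1282) = ((-1419829 + 1307988) + 2029292)/(((⅙)*(-1/33)*(36 + 33))*1682 + 1282) = (-111841 + 2029292)/(((⅙)*(-1/33)*69)*1682 + 1282) = 1917451/(-23/66*1682 + 1282) = 1917451/(-19343/33 + 1282) = 1917451/(22963/33) = 1917451*(33/22963) = 63275883/22963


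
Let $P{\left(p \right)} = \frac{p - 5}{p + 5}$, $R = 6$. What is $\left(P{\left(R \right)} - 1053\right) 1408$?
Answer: $-1482496$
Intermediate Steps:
$P{\left(p \right)} = \frac{-5 + p}{5 + p}$
$\left(P{\left(R \right)} - 1053\right) 1408 = \left(\frac{-5 + 6}{5 + 6} - 1053\right) 1408 = \left(\frac{1}{11} \cdot 1 - 1053\right) 1408 = \left(\frac{1}{11} - 1053\right) 1408 = \left(- \frac{11582}{11}\right) 1408 = -1482496$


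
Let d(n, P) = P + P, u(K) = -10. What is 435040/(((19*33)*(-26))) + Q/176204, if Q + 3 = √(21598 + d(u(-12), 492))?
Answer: -38327918533/1436238804 + √22582/176204 ≈ -26.685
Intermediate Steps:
d(n, P) = 2*P
Q = -3 + √22582 (Q = -3 + √(21598 + 2*492) = -3 + √(21598 + 984) = -3 + √22582 ≈ 147.27)
435040/(((19*33)*(-26))) + Q/176204 = 435040/(((19*33)*(-26))) + (-3 + √22582)/176204 = 435040/((627*(-26))) + (-3 + √22582)*(1/176204) = 435040/(-16302) + (-3/176204 + √22582/176204) = 435040*(-1/16302) + (-3/176204 + √22582/176204) = -217520/8151 + (-3/176204 + √22582/176204) = -38327918533/1436238804 + √22582/176204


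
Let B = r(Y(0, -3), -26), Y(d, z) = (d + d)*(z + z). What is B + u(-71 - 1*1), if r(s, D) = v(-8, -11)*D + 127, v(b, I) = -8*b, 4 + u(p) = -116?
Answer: -1657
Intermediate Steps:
u(p) = -120 (u(p) = -4 - 116 = -120)
Y(d, z) = 4*d*z (Y(d, z) = (2*d)*(2*z) = 4*d*z)
r(s, D) = 127 + 64*D (r(s, D) = (-8*(-8))*D + 127 = 64*D + 127 = 127 + 64*D)
B = -1537 (B = 127 + 64*(-26) = 127 - 1664 = -1537)
B + u(-71 - 1*1) = -1537 - 120 = -1657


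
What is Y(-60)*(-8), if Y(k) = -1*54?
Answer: 432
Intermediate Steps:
Y(k) = -54
Y(-60)*(-8) = -54*(-8) = 432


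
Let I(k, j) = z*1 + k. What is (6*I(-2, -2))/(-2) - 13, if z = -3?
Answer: 2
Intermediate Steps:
I(k, j) = -3 + k (I(k, j) = -3*1 + k = -3 + k)
(6*I(-2, -2))/(-2) - 13 = (6*(-3 - 2))/(-2) - 13 = (6*(-5))*(-1/2) - 13 = -30*(-1/2) - 13 = 15 - 13 = 2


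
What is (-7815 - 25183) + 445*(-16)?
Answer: -40118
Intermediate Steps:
(-7815 - 25183) + 445*(-16) = -32998 - 7120 = -40118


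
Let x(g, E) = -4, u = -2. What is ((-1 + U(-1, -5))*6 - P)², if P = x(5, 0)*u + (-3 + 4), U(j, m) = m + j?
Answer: 2601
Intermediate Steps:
U(j, m) = j + m
P = 9 (P = -4*(-2) + (-3 + 4) = 8 + 1 = 9)
((-1 + U(-1, -5))*6 - P)² = ((-1 + (-1 - 5))*6 - 1*9)² = ((-1 - 6)*6 - 9)² = (-7*6 - 9)² = (-42 - 9)² = (-51)² = 2601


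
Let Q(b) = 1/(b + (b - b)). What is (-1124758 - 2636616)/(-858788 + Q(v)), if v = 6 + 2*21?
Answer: 180545952/41221823 ≈ 4.3799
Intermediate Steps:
v = 48 (v = 6 + 42 = 48)
Q(b) = 1/b (Q(b) = 1/(b + 0) = 1/b)
(-1124758 - 2636616)/(-858788 + Q(v)) = (-1124758 - 2636616)/(-858788 + 1/48) = -3761374/(-858788 + 1/48) = -3761374/(-41221823/48) = -3761374*(-48/41221823) = 180545952/41221823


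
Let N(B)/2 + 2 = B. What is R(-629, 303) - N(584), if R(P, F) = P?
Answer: -1793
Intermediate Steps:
N(B) = -4 + 2*B
R(-629, 303) - N(584) = -629 - (-4 + 2*584) = -629 - (-4 + 1168) = -629 - 1*1164 = -629 - 1164 = -1793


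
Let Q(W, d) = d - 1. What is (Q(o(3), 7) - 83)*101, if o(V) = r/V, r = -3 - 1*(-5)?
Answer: -7777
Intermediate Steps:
r = 2 (r = -3 + 5 = 2)
o(V) = 2/V
Q(W, d) = -1 + d
(Q(o(3), 7) - 83)*101 = ((-1 + 7) - 83)*101 = (6 - 83)*101 = -77*101 = -7777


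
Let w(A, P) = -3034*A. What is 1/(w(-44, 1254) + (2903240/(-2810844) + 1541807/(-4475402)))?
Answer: 3144914214822/419829136285613315 ≈ 7.4909e-6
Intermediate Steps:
1/(w(-44, 1254) + (2903240/(-2810844) + 1541807/(-4475402))) = 1/(-3034*(-44) + (2903240/(-2810844) + 1541807/(-4475402))) = 1/(133496 + (2903240*(-1/2810844) + 1541807*(-1/4475402))) = 1/(133496 + (-725810/702711 - 1541807/4475402)) = 1/(133496 - 4331736264397/3144914214822) = 1/(419829136285613315/3144914214822) = 3144914214822/419829136285613315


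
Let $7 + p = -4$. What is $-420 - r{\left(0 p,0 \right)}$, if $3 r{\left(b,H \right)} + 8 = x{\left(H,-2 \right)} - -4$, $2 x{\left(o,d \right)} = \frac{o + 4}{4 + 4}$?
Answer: $- \frac{1675}{4} \approx -418.75$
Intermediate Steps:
$p = -11$ ($p = -7 - 4 = -11$)
$x{\left(o,d \right)} = \frac{1}{4} + \frac{o}{16}$ ($x{\left(o,d \right)} = \frac{\left(o + 4\right) \frac{1}{4 + 4}}{2} = \frac{\left(4 + o\right) \frac{1}{8}}{2} = \frac{\frac{1}{2} + \frac{o}{8}}{2} = \frac{1}{4} + \frac{o}{16}$)
$r{\left(b,H \right)} = - \frac{5}{4} + \frac{H}{48}$ ($r{\left(b,H \right)} = - \frac{8}{3} + \frac{\left(\frac{1}{4} + \frac{H}{16}\right) - -4}{3} = - \frac{8}{3} + \frac{\left(\frac{1}{4} + \frac{H}{16}\right) + 4}{3} = - \frac{8}{3} + \frac{\frac{17}{4} + \frac{H}{16}}{3} = - \frac{8}{3} + \left(\frac{17}{12} + \frac{H}{48}\right) = - \frac{5}{4} + \frac{H}{48}$)
$-420 - r{\left(0 p,0 \right)} = -420 - \left(- \frac{5}{4} + \frac{1}{48} \cdot 0\right) = -420 - \left(- \frac{5}{4} + 0\right) = -420 - - \frac{5}{4} = -420 + \frac{5}{4} = - \frac{1675}{4}$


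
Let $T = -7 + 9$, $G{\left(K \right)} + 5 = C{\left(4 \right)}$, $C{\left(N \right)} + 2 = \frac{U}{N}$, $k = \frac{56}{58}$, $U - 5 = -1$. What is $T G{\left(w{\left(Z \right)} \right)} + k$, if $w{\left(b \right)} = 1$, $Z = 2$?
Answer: $- \frac{320}{29} \approx -11.034$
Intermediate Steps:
$U = 4$ ($U = 5 - 1 = 4$)
$k = \frac{28}{29}$ ($k = 56 \cdot \frac{1}{58} = \frac{28}{29} \approx 0.96552$)
$C{\left(N \right)} = -2 + \frac{4}{N}$
$G{\left(K \right)} = -6$ ($G{\left(K \right)} = -5 - \left(2 - \frac{4}{4}\right) = -5 + \left(-2 + 4 \cdot \frac{1}{4}\right) = -5 + \left(-2 + 1\right) = -5 - 1 = -6$)
$T = 2$
$T G{\left(w{\left(Z \right)} \right)} + k = 2 \left(-6\right) + \frac{28}{29} = -12 + \frac{28}{29} = - \frac{320}{29}$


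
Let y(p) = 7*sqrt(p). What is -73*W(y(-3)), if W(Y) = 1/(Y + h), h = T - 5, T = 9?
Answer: -292/163 + 511*I*sqrt(3)/163 ≈ -1.7914 + 5.4299*I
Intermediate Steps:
h = 4 (h = 9 - 5 = 4)
W(Y) = 1/(4 + Y) (W(Y) = 1/(Y + 4) = 1/(4 + Y))
-73*W(y(-3)) = -73/(4 + 7*sqrt(-3)) = -73/(4 + 7*(I*sqrt(3))) = -73/(4 + 7*I*sqrt(3))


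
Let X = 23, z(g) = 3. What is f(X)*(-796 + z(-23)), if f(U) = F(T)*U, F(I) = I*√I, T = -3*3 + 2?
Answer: 127673*I*√7 ≈ 3.3779e+5*I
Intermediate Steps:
T = -7 (T = -9 + 2 = -7)
F(I) = I^(3/2)
f(U) = -7*I*U*√7 (f(U) = (-7)^(3/2)*U = (-7*I*√7)*U = -7*I*U*√7)
f(X)*(-796 + z(-23)) = (-7*I*23*√7)*(-796 + 3) = -161*I*√7*(-793) = 127673*I*√7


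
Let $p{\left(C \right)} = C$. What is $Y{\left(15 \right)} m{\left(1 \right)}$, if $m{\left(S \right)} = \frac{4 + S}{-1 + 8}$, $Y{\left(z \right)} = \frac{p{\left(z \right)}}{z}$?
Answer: $\frac{5}{7} \approx 0.71429$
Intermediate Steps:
$Y{\left(z \right)} = 1$ ($Y{\left(z \right)} = \frac{z}{z} = 1$)
$m{\left(S \right)} = \frac{4}{7} + \frac{S}{7}$ ($m{\left(S \right)} = \frac{4 + S}{7} = \left(4 + S\right) \frac{1}{7} = \frac{4}{7} + \frac{S}{7}$)
$Y{\left(15 \right)} m{\left(1 \right)} = 1 \left(\frac{4}{7} + \frac{1}{7} \cdot 1\right) = 1 \left(\frac{4}{7} + \frac{1}{7}\right) = 1 \cdot \frac{5}{7} = \frac{5}{7}$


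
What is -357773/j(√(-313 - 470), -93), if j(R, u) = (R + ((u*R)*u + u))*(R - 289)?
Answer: 804520925143/1646345449488432 - 894412106939*I*√87/1646345449488432 ≈ 0.00048867 - 0.0050673*I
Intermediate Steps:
j(R, u) = (-289 + R)*(R + u + R*u²) (j(R, u) = (R + ((R*u)*u + u))*(-289 + R) = (R + (R*u² + u))*(-289 + R) = (R + (u + R*u²))*(-289 + R) = (R + u + R*u²)*(-289 + R) = (-289 + R)*(R + u + R*u²))
-357773/j(√(-313 - 470), -93) = -357773/((√(-313 - 470))² - 289*√(-313 - 470) - 289*(-93) + √(-313 - 470)*(-93) + (√(-313 - 470))²*(-93)² - 289*√(-313 - 470)*(-93)²) = -357773/((√(-783))² - 867*I*√87 + 26877 + √(-783)*(-93) + (√(-783))²*8649 - 289*√(-783)*8649) = -357773/((3*I*√87)² - 867*I*√87 + 26877 + (3*I*√87)*(-93) + (3*I*√87)²*8649 - 289*3*I*√87*8649) = -357773/(-783 - 867*I*√87 + 26877 - 279*I*√87 - 783*8649 - 7498683*I*√87) = -357773/(-783 - 867*I*√87 + 26877 - 279*I*√87 - 6772167 - 7498683*I*√87) = -357773/(-6746073 - 7499829*I*√87)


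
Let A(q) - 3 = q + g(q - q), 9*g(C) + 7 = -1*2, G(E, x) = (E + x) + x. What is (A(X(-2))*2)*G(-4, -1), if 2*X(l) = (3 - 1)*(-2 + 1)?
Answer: -12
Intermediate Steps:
G(E, x) = E + 2*x
g(C) = -1 (g(C) = -7/9 + (-1*2)/9 = -7/9 + (⅑)*(-2) = -7/9 - 2/9 = -1)
X(l) = -1 (X(l) = ((3 - 1)*(-2 + 1))/2 = (2*(-1))/2 = (½)*(-2) = -1)
A(q) = 2 + q (A(q) = 3 + (q - 1) = 3 + (-1 + q) = 2 + q)
(A(X(-2))*2)*G(-4, -1) = ((2 - 1)*2)*(-4 + 2*(-1)) = (1*2)*(-4 - 2) = 2*(-6) = -12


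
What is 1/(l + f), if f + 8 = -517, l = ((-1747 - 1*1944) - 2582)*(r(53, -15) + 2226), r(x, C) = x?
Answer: -1/14296692 ≈ -6.9946e-8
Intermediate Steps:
l = -14296167 (l = ((-1747 - 1*1944) - 2582)*(53 + 2226) = ((-1747 - 1944) - 2582)*2279 = (-3691 - 2582)*2279 = -6273*2279 = -14296167)
f = -525 (f = -8 - 517 = -525)
1/(l + f) = 1/(-14296167 - 525) = 1/(-14296692) = -1/14296692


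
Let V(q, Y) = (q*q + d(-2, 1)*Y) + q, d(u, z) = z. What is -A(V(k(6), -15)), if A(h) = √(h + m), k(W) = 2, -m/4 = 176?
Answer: -I*√713 ≈ -26.702*I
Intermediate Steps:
m = -704 (m = -4*176 = -704)
V(q, Y) = Y + q + q² (V(q, Y) = (q*q + 1*Y) + q = (q² + Y) + q = (Y + q²) + q = Y + q + q²)
A(h) = √(-704 + h) (A(h) = √(h - 704) = √(-704 + h))
-A(V(k(6), -15)) = -√(-704 + (-15 + 2 + 2²)) = -√(-704 + (-15 + 2 + 4)) = -√(-704 - 9) = -√(-713) = -I*√713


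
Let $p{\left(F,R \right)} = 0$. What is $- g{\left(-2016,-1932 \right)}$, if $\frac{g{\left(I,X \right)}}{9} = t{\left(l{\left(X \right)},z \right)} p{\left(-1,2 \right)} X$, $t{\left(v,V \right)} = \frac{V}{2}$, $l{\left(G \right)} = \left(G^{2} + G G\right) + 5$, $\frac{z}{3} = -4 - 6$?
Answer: $0$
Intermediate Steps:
$z = -30$ ($z = 3 \left(-4 - 6\right) = 3 \left(-10\right) = -30$)
$l{\left(G \right)} = 5 + 2 G^{2}$ ($l{\left(G \right)} = \left(G^{2} + G^{2}\right) + 5 = 2 G^{2} + 5 = 5 + 2 G^{2}$)
$t{\left(v,V \right)} = \frac{V}{2}$ ($t{\left(v,V \right)} = V \frac{1}{2} = \frac{V}{2}$)
$g{\left(I,X \right)} = 0$ ($g{\left(I,X \right)} = 9 \cdot \frac{1}{2} \left(-30\right) 0 X = 9 \left(-15\right) 0 X = 9 \cdot 0 X = 9 \cdot 0 = 0$)
$- g{\left(-2016,-1932 \right)} = \left(-1\right) 0 = 0$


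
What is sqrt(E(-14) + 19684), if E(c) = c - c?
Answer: 2*sqrt(4921) ≈ 140.30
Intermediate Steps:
E(c) = 0
sqrt(E(-14) + 19684) = sqrt(0 + 19684) = sqrt(19684) = 2*sqrt(4921)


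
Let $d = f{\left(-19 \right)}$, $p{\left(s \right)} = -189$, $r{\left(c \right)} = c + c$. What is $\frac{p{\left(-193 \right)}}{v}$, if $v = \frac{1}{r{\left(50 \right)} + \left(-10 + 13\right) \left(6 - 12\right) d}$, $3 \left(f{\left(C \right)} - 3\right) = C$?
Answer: $-30240$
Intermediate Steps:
$f{\left(C \right)} = 3 + \frac{C}{3}$
$r{\left(c \right)} = 2 c$
$d = - \frac{10}{3}$ ($d = 3 + \frac{1}{3} \left(-19\right) = 3 - \frac{19}{3} = - \frac{10}{3} \approx -3.3333$)
$v = \frac{1}{160}$ ($v = \frac{1}{2 \cdot 50 + \left(-10 + 13\right) \left(6 - 12\right) \left(- \frac{10}{3}\right)} = \frac{1}{100 + 3 \left(-6\right) \left(- \frac{10}{3}\right)} = \frac{1}{100 - -60} = \frac{1}{100 + 60} = \frac{1}{160} \approx 0.00625$)
$\frac{p{\left(-193 \right)}}{v} = - 189 \frac{1}{\frac{1}{160}} = \left(-189\right) 160 = -30240$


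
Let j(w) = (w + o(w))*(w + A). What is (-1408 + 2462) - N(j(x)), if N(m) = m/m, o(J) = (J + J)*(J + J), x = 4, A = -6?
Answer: 1053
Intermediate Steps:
o(J) = 4*J² (o(J) = (2*J)*(2*J) = 4*J²)
j(w) = (-6 + w)*(w + 4*w²) (j(w) = (w + 4*w²)*(w - 6) = (w + 4*w²)*(-6 + w) = (-6 + w)*(w + 4*w²))
N(m) = 1
(-1408 + 2462) - N(j(x)) = (-1408 + 2462) - 1*1 = 1054 - 1 = 1053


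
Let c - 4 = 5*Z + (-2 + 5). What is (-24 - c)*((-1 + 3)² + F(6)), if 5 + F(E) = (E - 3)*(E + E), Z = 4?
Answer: -1785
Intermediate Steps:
F(E) = -5 + 2*E*(-3 + E) (F(E) = -5 + (E - 3)*(E + E) = -5 + (-3 + E)*(2*E) = -5 + 2*E*(-3 + E))
c = 27 (c = 4 + (5*4 + (-2 + 5)) = 4 + (20 + 3) = 4 + 23 = 27)
(-24 - c)*((-1 + 3)² + F(6)) = (-24 - 1*27)*((-1 + 3)² + (-5 - 6*6 + 2*6²)) = (-24 - 27)*(2² + (-5 - 36 + 2*36)) = -51*(4 + (-5 - 36 + 72)) = -51*(4 + 31) = -51*35 = -1785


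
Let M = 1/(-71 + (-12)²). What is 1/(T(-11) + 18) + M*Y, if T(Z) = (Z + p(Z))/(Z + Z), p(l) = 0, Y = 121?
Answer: 4623/2701 ≈ 1.7116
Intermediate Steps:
M = 1/73 (M = 1/(-71 + 144) = 1/73 ≈ 0.013699)
T(Z) = ½ (T(Z) = (Z + 0)/(Z + Z) = Z/((2*Z)) = Z*(1/(2*Z)) = ½)
1/(T(-11) + 18) + M*Y = 1/(½ + 18) + (1/73)*121 = 1/(37/2) + 121/73 = 2/37 + 121/73 = 4623/2701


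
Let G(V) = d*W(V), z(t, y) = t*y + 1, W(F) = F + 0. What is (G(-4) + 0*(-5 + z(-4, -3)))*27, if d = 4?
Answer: -432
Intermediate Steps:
W(F) = F
z(t, y) = 1 + t*y
G(V) = 4*V
(G(-4) + 0*(-5 + z(-4, -3)))*27 = (4*(-4) + 0*(-5 + (1 - 4*(-3))))*27 = (-16 + 0*(-5 + (1 + 12)))*27 = (-16 + 0*(-5 + 13))*27 = (-16 + 0*8)*27 = (-16 + 0)*27 = -16*27 = -432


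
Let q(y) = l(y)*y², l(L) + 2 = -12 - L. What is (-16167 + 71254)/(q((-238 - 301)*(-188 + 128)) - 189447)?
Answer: -55087/33838259351847 ≈ -1.6279e-9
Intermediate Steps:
l(L) = -14 - L (l(L) = -2 + (-12 - L) = -14 - L)
q(y) = y²*(-14 - y) (q(y) = (-14 - y)*y² = y²*(-14 - y))
(-16167 + 71254)/(q((-238 - 301)*(-188 + 128)) - 189447) = (-16167 + 71254)/(((-238 - 301)*(-188 + 128))²*(-14 - (-238 - 301)*(-188 + 128)) - 189447) = 55087/((-539*(-60))²*(-14 - (-539)*(-60)) - 189447) = 55087/(32340²*(-14 - 1*32340) - 189447) = 55087/(1045875600*(-14 - 32340) - 189447) = 55087/(1045875600*(-32354) - 189447) = 55087/(-33838259162400 - 189447) = 55087/(-33838259351847) = 55087*(-1/33838259351847) = -55087/33838259351847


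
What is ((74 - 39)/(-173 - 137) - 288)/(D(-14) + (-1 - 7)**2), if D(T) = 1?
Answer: -17863/4030 ≈ -4.4325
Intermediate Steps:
((74 - 39)/(-173 - 137) - 288)/(D(-14) + (-1 - 7)**2) = ((74 - 39)/(-173 - 137) - 288)/(1 + (-1 - 7)**2) = (35/(-310) - 288)/(1 + (-8)**2) = (35*(-1/310) - 288)/(1 + 64) = (-7/62 - 288)/65 = -17863/62*1/65 = -17863/4030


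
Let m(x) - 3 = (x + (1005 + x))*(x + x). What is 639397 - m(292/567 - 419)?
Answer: 250771083092/321489 ≈ 7.8003e+5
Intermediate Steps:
m(x) = 3 + 2*x*(1005 + 2*x) (m(x) = 3 + (x + (1005 + x))*(x + x) = 3 + (1005 + 2*x)*(2*x) = 3 + 2*x*(1005 + 2*x))
639397 - m(292/567 - 419) = 639397 - (3 + 4*(292/567 - 419)² + 2010*(292/567 - 419)) = 639397 - (3 + 4*(-237281/567)² + 2010*(-237281/567)) = 639397 - (3 + 4*(56302272961/321489) - 158978270/189) = 639397 - (3 + 225209091844/321489 - 158978270/189) = 639397 - 1*(-45211980959/321489) = 639397 + 45211980959/321489 = 250771083092/321489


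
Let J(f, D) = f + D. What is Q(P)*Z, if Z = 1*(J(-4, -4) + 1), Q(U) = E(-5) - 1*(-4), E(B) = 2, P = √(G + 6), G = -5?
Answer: -42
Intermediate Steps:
J(f, D) = D + f
P = 1 (P = √(-5 + 6) = √1 = 1)
Q(U) = 6 (Q(U) = 2 - 1*(-4) = 2 + 4 = 6)
Z = -7 (Z = 1*((-4 - 4) + 1) = 1*(-8 + 1) = 1*(-7) = -7)
Q(P)*Z = 6*(-7) = -42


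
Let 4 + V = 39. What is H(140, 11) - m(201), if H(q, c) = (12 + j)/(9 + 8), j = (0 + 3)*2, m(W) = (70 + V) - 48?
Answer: -951/17 ≈ -55.941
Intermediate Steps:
V = 35 (V = -4 + 39 = 35)
m(W) = 57 (m(W) = (70 + 35) - 48 = 105 - 48 = 57)
j = 6 (j = 3*2 = 6)
H(q, c) = 18/17 (H(q, c) = (12 + 6)/(9 + 8) = 18/17)
H(140, 11) - m(201) = 18/17 - 1*57 = 18/17 - 57 = -951/17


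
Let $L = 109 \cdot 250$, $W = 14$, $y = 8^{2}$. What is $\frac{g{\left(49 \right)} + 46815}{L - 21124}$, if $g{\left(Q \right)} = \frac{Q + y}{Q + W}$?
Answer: $\frac{1474729}{192969} \approx 7.6423$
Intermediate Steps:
$y = 64$
$L = 27250$
$g{\left(Q \right)} = \frac{64 + Q}{14 + Q}$ ($g{\left(Q \right)} = \frac{Q + 64}{Q + 14} = \frac{64 + Q}{14 + Q}$)
$\frac{g{\left(49 \right)} + 46815}{L - 21124} = \frac{\frac{64 + 49}{14 + 49} + 46815}{27250 - 21124} = \frac{\frac{1}{63} \cdot 113 + 46815}{6126} = \left(\frac{1}{63} \cdot 113 + 46815\right) \frac{1}{6126} = \left(\frac{113}{63} + 46815\right) \frac{1}{6126} = \frac{2949458}{63} \cdot \frac{1}{6126} = \frac{1474729}{192969}$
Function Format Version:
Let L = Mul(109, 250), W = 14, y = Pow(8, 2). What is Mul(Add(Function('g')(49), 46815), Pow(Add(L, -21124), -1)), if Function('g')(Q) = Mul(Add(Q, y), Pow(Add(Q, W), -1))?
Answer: Rational(1474729, 192969) ≈ 7.6423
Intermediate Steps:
y = 64
L = 27250
Function('g')(Q) = Mul(Pow(Add(14, Q), -1), Add(64, Q)) (Function('g')(Q) = Mul(Add(Q, 64), Pow(Add(Q, 14), -1)) = Mul(Add(64, Q), Pow(Add(14, Q), -1)) = Mul(Pow(Add(14, Q), -1), Add(64, Q)))
Mul(Add(Function('g')(49), 46815), Pow(Add(L, -21124), -1)) = Mul(Add(Mul(Pow(Add(14, 49), -1), Add(64, 49)), 46815), Pow(Add(27250, -21124), -1)) = Mul(Add(Mul(Pow(63, -1), 113), 46815), Pow(6126, -1)) = Mul(Add(Mul(Rational(1, 63), 113), 46815), Rational(1, 6126)) = Mul(Add(Rational(113, 63), 46815), Rational(1, 6126)) = Mul(Rational(2949458, 63), Rational(1, 6126)) = Rational(1474729, 192969)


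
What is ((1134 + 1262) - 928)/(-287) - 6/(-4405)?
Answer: -6464818/1264235 ≈ -5.1136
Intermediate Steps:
((1134 + 1262) - 928)/(-287) - 6/(-4405) = (2396 - 928)*(-1/287) - 6*(-1/4405) = 1468*(-1/287) + 6/4405 = -1468/287 + 6/4405 = -6464818/1264235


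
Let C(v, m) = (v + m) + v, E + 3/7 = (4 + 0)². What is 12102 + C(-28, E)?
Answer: 84431/7 ≈ 12062.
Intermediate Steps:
E = 109/7 (E = -3/7 + (4 + 0)² = -3/7 + 4² = -3/7 + 16 = 109/7 ≈ 15.571)
C(v, m) = m + 2*v (C(v, m) = (m + v) + v = m + 2*v)
12102 + C(-28, E) = 12102 + (109/7 + 2*(-28)) = 12102 + (109/7 - 56) = 12102 - 283/7 = 84431/7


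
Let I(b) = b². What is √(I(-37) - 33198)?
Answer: I*√31829 ≈ 178.41*I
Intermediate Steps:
√(I(-37) - 33198) = √((-37)² - 33198) = √(1369 - 33198) = √(-31829) = I*√31829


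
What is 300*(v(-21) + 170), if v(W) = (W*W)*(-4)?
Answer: -478200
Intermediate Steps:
v(W) = -4*W² (v(W) = W²*(-4) = -4*W²)
300*(v(-21) + 170) = 300*(-4*(-21)² + 170) = 300*(-4*441 + 170) = 300*(-1764 + 170) = 300*(-1594) = -478200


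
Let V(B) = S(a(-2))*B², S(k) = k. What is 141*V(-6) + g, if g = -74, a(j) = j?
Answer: -10226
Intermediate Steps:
V(B) = -2*B²
141*V(-6) + g = 141*(-2*(-6)²) - 74 = 141*(-2*36) - 74 = 141*(-72) - 74 = -10152 - 74 = -10226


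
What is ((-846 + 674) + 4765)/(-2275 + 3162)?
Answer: 4593/887 ≈ 5.1781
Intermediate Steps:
((-846 + 674) + 4765)/(-2275 + 3162) = (-172 + 4765)/887 = 4593*(1/887) = 4593/887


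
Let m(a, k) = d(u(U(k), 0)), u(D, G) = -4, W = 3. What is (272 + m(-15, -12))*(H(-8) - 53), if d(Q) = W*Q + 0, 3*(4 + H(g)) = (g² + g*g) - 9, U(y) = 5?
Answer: -13520/3 ≈ -4506.7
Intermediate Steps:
H(g) = -7 + 2*g²/3 (H(g) = -4 + ((g² + g*g) - 9)/3 = -4 + ((g² + g²) - 9)/3 = -4 + (2*g² - 9)/3 = -4 + (-9 + 2*g²)/3 = -4 + (-3 + 2*g²/3) = -7 + 2*g²/3)
d(Q) = 3*Q (d(Q) = 3*Q + 0 = 3*Q)
m(a, k) = -12 (m(a, k) = 3*(-4) = -12)
(272 + m(-15, -12))*(H(-8) - 53) = (272 - 12)*((-7 + (⅔)*(-8)²) - 53) = 260*((-7 + (⅔)*64) - 53) = 260*((-7 + 128/3) - 53) = 260*(107/3 - 53) = 260*(-52/3) = -13520/3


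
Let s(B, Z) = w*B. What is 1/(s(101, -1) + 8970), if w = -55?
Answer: 1/3415 ≈ 0.00029283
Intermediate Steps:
s(B, Z) = -55*B
1/(s(101, -1) + 8970) = 1/(-55*101 + 8970) = 1/(-5555 + 8970) = 1/3415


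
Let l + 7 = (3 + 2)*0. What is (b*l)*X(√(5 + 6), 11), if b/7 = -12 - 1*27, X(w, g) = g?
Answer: 21021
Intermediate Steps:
b = -273 (b = 7*(-12 - 1*27) = 7*(-12 - 27) = 7*(-39) = -273)
l = -7 (l = -7 + (3 + 2)*0 = -7 + 5*0 = -7 + 0 = -7)
(b*l)*X(√(5 + 6), 11) = -273*(-7)*11 = 1911*11 = 21021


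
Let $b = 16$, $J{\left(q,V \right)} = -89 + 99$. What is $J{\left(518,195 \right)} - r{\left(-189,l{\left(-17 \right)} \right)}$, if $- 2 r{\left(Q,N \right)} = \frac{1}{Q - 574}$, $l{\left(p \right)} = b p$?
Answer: $\frac{15259}{1526} \approx 9.9993$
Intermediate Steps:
$J{\left(q,V \right)} = 10$
$l{\left(p \right)} = 16 p$
$r{\left(Q,N \right)} = - \frac{1}{2 \left(-574 + Q\right)}$ ($r{\left(Q,N \right)} = - \frac{1}{2 \left(Q - 574\right)} = - \frac{1}{2 \left(-574 + Q\right)}$)
$J{\left(518,195 \right)} - r{\left(-189,l{\left(-17 \right)} \right)} = 10 - - \frac{1}{-1148 + 2 \left(-189\right)} = 10 - - \frac{1}{-1148 - 378} = 10 - - \frac{1}{-1526} = 10 - \left(-1\right) \left(- \frac{1}{1526}\right) = 10 - \frac{1}{1526} = \frac{15259}{1526}$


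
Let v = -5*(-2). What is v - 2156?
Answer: -2146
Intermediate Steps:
v = 10
v - 2156 = 10 - 2156 = -2146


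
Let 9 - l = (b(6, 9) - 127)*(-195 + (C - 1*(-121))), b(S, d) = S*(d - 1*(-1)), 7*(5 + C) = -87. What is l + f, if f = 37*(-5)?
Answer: -44112/7 ≈ -6301.7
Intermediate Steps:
C = -122/7 (C = -5 + (⅐)*(-87) = -5 - 87/7 = -122/7 ≈ -17.429)
f = -185
b(S, d) = S*(1 + d) (b(S, d) = S*(d + 1) = S*(1 + d))
l = -42817/7 (l = 9 - (6*(1 + 9) - 127)*(-195 + (-122/7 - 1*(-121))) = 9 - (6*10 - 127)*(-195 + (-122/7 + 121)) = 9 - (60 - 127)*(-195 + 725/7) = 9 - (-67)*(-640)/7 = 9 - 1*42880/7 = 9 - 42880/7 = -42817/7 ≈ -6116.7)
l + f = -42817/7 - 185 = -44112/7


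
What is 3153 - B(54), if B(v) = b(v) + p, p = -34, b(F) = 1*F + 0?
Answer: 3133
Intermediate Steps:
b(F) = F (b(F) = F + 0 = F)
B(v) = -34 + v (B(v) = v - 34 = -34 + v)
3153 - B(54) = 3153 - (-34 + 54) = 3153 - 1*20 = 3153 - 20 = 3133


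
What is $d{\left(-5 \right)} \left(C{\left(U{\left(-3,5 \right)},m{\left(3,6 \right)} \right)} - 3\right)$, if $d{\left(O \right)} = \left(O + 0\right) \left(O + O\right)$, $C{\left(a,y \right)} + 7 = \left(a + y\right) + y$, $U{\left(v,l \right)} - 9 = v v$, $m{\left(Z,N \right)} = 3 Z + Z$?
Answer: $1600$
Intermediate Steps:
$m{\left(Z,N \right)} = 4 Z$
$U{\left(v,l \right)} = 9 + v^{2}$ ($U{\left(v,l \right)} = 9 + v v = 9 + v^{2}$)
$C{\left(a,y \right)} = -7 + a + 2 y$ ($C{\left(a,y \right)} = -7 + \left(\left(a + y\right) + y\right) = -7 + \left(a + 2 y\right) = -7 + a + 2 y$)
$d{\left(O \right)} = 2 O^{2}$ ($d{\left(O \right)} = O 2 O = 2 O^{2}$)
$d{\left(-5 \right)} \left(C{\left(U{\left(-3,5 \right)},m{\left(3,6 \right)} \right)} - 3\right) = 2 \left(-5\right)^{2} \left(\left(-7 + \left(9 + \left(-3\right)^{2}\right) + 2 \cdot 4 \cdot 3\right) - 3\right) = 2 \cdot 25 \left(\left(-7 + \left(9 + 9\right) + 2 \cdot 12\right) - 3\right) = 50 \left(\left(-7 + 18 + 24\right) - 3\right) = 50 \left(35 - 3\right) = 50 \cdot 32 = 1600$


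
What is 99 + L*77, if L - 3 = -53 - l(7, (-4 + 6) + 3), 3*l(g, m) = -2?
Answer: -11099/3 ≈ -3699.7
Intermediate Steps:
l(g, m) = -⅔ (l(g, m) = (⅓)*(-2) = -⅔)
L = -148/3 (L = 3 + (-53 - 1*(-⅔)) = 3 + (-53 + ⅔) = 3 - 157/3 = -148/3 ≈ -49.333)
99 + L*77 = 99 - 148/3*77 = 99 - 11396/3 = -11099/3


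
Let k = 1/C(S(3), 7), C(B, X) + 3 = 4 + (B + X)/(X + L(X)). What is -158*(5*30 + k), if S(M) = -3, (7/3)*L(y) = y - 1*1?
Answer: -2262086/95 ≈ -23811.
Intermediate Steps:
L(y) = -3/7 + 3*y/7 (L(y) = 3*(y - 1*1)/7 = 3*(y - 1)/7 = 3*(-1 + y)/7 = -3/7 + 3*y/7)
C(B, X) = 1 + (B + X)/(-3/7 + 10*X/7) (C(B, X) = -3 + (4 + (B + X)/(X + (-3/7 + 3*X/7))) = -3 + (4 + (B + X)/(-3/7 + 10*X/7)) = 1 + (B + X)/(-3/7 + 10*X/7))
k = 67/95 (k = 1/((-3 + 7*(-3) + 17*7)/(-3 + 10*7)) = 1/((-3 - 21 + 119)/(-3 + 70)) = 1/(95/67) = 67/95 ≈ 0.70526)
-158*(5*30 + k) = -158*(5*30 + 67/95) = -158*(150 + 67/95) = -158*14317/95 = -2262086/95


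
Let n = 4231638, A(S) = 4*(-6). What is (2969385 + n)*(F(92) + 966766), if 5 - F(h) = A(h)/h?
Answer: 160120067960997/23 ≈ 6.9617e+12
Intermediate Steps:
A(S) = -24
F(h) = 5 + 24/h (F(h) = 5 - (-24)/h = 5 + 24/h)
(2969385 + n)*(F(92) + 966766) = (2969385 + 4231638)*((5 + 24/92) + 966766) = 7201023*((5 + 24*(1/92)) + 966766) = 7201023*((5 + 6/23) + 966766) = 7201023*(121/23 + 966766) = 7201023*(22235739/23) = 160120067960997/23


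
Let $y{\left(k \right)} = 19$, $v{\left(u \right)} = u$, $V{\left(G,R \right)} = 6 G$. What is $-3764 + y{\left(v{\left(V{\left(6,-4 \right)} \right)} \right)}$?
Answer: $-3745$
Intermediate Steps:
$-3764 + y{\left(v{\left(V{\left(6,-4 \right)} \right)} \right)} = -3764 + 19 = -3745$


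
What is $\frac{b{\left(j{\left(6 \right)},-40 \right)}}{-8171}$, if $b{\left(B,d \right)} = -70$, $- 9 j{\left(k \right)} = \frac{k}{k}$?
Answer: $\frac{70}{8171} \approx 0.0085669$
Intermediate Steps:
$j{\left(k \right)} = - \frac{1}{9}$ ($j{\left(k \right)} = - \frac{k \frac{1}{k}}{9} = \left(- \frac{1}{9}\right) 1 = - \frac{1}{9}$)
$\frac{b{\left(j{\left(6 \right)},-40 \right)}}{-8171} = - \frac{70}{-8171} = \left(-70\right) \left(- \frac{1}{8171}\right) = \frac{70}{8171}$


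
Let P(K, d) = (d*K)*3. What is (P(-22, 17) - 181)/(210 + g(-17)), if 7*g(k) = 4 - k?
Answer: -1303/213 ≈ -6.1174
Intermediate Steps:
g(k) = 4/7 - k/7 (g(k) = (4 - k)/7 = 4/7 - k/7)
P(K, d) = 3*K*d (P(K, d) = (K*d)*3 = 3*K*d)
(P(-22, 17) - 181)/(210 + g(-17)) = (3*(-22)*17 - 181)/(210 + (4/7 - ⅐*(-17))) = (-1122 - 181)/(210 + (4/7 + 17/7)) = -1303/(210 + 3) = -1303/213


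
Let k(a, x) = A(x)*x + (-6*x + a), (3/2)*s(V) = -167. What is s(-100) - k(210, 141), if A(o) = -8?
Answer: 4958/3 ≈ 1652.7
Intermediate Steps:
s(V) = -334/3 (s(V) = (⅔)*(-167) = -334/3)
k(a, x) = a - 14*x (k(a, x) = -8*x + (-6*x + a) = -8*x + (a - 6*x) = a - 14*x)
s(-100) - k(210, 141) = -334/3 - (210 - 14*141) = -334/3 - (210 - 1974) = -334/3 - 1*(-1764) = -334/3 + 1764 = 4958/3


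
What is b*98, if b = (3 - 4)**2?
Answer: 98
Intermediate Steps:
b = 1 (b = (-1)**2 = 1)
b*98 = 1*98 = 98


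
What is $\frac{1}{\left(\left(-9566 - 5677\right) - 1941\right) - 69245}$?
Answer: $- \frac{1}{86429} \approx -1.157 \cdot 10^{-5}$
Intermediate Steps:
$\frac{1}{\left(\left(-9566 - 5677\right) - 1941\right) - 69245} = \frac{1}{\left(-15243 - 1941\right) - 69245} = \frac{1}{-17184 - 69245} = \frac{1}{-86429} = - \frac{1}{86429}$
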